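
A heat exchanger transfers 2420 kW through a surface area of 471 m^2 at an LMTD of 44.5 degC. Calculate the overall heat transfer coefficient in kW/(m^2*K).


From Q = U*A*LMTD, U = Q / (A * LMTD)
U = 2420 / (471 * 44.5) = 2420 / 20959.5 = 0.1155

0.1155 kW/(m^2*K)


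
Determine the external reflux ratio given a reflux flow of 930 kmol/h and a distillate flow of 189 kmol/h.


Reflux ratio definition: R = L / D (liquid returned / distillate withdrawn)
L = 930 kmol/h, D = 189 kmol/h
R = 930 / 189 = 4.921

4.921


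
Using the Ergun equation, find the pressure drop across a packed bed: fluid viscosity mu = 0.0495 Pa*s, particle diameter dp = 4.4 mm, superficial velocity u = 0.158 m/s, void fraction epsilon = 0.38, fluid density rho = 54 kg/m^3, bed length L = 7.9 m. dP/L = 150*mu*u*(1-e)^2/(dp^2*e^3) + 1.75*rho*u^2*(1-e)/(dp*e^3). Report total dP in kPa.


dp = 4.4 mm = 0.0044 m
Viscous term = 150*0.0495*0.158*(1-0.38)^2 / (0.0044^2*0.38^3) = 424503
Inertial term = 1.75*54*0.158^2*(1-0.38) / (0.0044*0.38^3) = 6058.07
dP/L = 424503 + 6058.07 = 430561 Pa/m
dP = 430561 * 7.9 / 1000 = 3401 kPa

3401 kPa


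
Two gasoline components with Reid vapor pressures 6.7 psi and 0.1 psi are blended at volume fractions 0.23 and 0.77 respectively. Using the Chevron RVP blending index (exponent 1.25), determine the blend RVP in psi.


Chevron index: RVP_blend = (sum xi*RVPi^1.25)^(1/1.25)
RVP^1.25 terms: 0.23 * 6.7^1.25 + 0.77 * 0.1^1.25 = 2.52256
RVP_blend = 2.52256^(1/1.25) = 2.096

2.096 psi


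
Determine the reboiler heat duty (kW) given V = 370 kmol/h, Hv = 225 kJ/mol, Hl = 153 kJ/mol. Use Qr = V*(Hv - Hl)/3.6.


Qr = 370 * (225 - 153) / 3.6 = 370 * 72 / 3.6 = 7400

7400 kW


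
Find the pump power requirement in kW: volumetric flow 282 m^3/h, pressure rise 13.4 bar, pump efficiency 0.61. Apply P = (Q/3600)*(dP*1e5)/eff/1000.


Q = 282 / 3600 = 0.0783333 m^3/s
P = 0.0783333 * (13.4 * 1e5) / 0.61 / 1000 = 172.1

172.1 kW


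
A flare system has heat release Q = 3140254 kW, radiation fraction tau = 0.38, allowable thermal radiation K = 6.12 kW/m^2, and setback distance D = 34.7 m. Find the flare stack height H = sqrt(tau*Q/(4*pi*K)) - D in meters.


tau*Q/(4*pi*K) = 0.38 * 3140254 / (4 * pi * 6.12) = 15516.3
sqrt(15516.3) = 124.564
H = 124.564 - 34.7 = 89.86

89.86 m


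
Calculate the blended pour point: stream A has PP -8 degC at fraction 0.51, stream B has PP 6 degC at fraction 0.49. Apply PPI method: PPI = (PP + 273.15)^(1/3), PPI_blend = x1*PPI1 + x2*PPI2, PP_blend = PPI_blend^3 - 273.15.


PPI_1 = (-8 + 273.15)^(1/3) = 6.42437
PPI_2 = (6 + 273.15)^(1/3) = 6.535506
PPI_blend = 0.51 * 6.42437 + 0.49 * 6.535506 = 6.478827
PP_blend = 6.478827^3 - 273.15 = 271.9501 - 273.15 = -1.2

-1.2 degC


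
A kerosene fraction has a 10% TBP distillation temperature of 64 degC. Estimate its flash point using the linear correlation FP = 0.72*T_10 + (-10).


FP = 0.72 * 64 + (-10) = 36.08

36.08 degC


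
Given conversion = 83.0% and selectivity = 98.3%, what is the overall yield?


Overall yield = conversion (%) * selectivity (%) / 100
Conversion = 83.0%, Selectivity = 98.3%
Y = 83.0 * 98.3 / 100
= 81.589 %

81.589 %


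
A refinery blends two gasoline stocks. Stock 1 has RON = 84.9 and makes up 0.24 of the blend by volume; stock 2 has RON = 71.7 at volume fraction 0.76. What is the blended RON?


Linear blending: RON_blend = sum(vi * RONi)
Contribution 1: 0.24 * 84.9 = 20.376
Contribution 2: 0.76 * 71.7 = 54.492
RON_blend = 20.376 + 54.492 = 74.868

74.868


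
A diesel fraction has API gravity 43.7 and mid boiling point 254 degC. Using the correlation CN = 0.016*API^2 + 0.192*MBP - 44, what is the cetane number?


CN = 0.016 * 43.7^2 + 0.192 * 254 - 44
CN = 30.55504 + 48.768 - 44 = 35.32304

35.32304


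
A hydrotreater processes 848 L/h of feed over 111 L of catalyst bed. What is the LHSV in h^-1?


LHSV = volumetric feed rate / catalyst volume
= 848 L/h / 111 L
= 7.640 h^-1

7.640 h^-1


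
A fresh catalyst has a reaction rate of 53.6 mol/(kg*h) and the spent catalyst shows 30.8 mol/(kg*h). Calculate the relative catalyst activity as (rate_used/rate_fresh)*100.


Activity (%) = (rate_used / rate_fresh) * 100
rate_used = 30.8, rate_fresh = 53.6
= (30.8 / 53.6) * 100
= 0.5746 * 100 = 57.46

57.46 %


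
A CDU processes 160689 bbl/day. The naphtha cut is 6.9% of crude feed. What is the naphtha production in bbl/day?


Crude throughput = 160689 bbl/day
Fraction yield = 6.9%
yield = throughput * fraction / 100
yield = 160689 * 6.9 / 100 = 11087.541

11087.541 bbl/day


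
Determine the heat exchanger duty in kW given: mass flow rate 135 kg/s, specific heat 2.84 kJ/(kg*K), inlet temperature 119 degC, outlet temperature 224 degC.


Q = m_dot * cp * delta_T
delta_T = 224 - 119 = 105 K
Q = 135 * 2.84 * 105
= 383.4 * 105
= 40257 kW

40257 kW


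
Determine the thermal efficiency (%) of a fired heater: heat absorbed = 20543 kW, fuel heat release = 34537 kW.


Furnace efficiency = Q_absorbed / Q_fuel * 100
= 20543 / 34537 * 100 = 59.48

59.48 %


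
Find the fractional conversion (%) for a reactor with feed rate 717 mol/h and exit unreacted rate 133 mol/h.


X = (F_in - F_out) / F_in * 100
Moles reacted = 717 - 133 = 584
X = 584 / 717 * 100
= 0.8145 * 100
= 81.45 %

81.45 %


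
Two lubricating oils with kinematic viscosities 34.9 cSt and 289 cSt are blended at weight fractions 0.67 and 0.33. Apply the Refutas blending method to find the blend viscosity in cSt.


Refutas method: VBN_i = 14.534*ln(ln(visc_i + 0.8)) + 10.975, blended linearly by mass fraction; since VBN is linear in VBI_i = ln(ln(visc_i + 0.8)) and the fractions sum to 1, blend VBI directly: visc = exp(exp(VBI_blend)) - 0.8
VBI_1 = ln(ln(34.9 + 0.8)) = 1.27401
VBI_2 = ln(ln(289 + 0.8)) = 1.73505
VBI_blend = 0.67 * 1.27401 + 0.33 * 1.73505 = 1.42615
visc_blend = exp(exp(1.42615)) - 0.8 = 63.44

63.44 cSt


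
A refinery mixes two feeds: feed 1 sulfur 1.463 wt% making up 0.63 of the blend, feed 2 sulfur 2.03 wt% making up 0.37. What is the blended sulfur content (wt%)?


Linear sulfur blending: S_blend = x1*S1 + x2*S2
Contribution 1: 0.63 * 1.463 = 0.92169 wt%
Contribution 2: 0.37 * 2.03 = 0.7511 wt%
S_blend = 0.92169 + 0.7511 = 1.67279

1.67279 wt%


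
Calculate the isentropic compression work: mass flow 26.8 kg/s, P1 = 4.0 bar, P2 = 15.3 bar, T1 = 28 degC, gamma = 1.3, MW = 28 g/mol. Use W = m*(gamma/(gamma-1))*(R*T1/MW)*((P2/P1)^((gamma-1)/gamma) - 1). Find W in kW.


Isentropic work: W = m*(gamma/(gamma-1))*(R*T1/MW)*((P2/P1)^((gamma-1)/gamma) - 1)
T1 = 28 + 273.15 = 301.15 K
Pressure ratio = 15.3 / 4.0 = 3.825
Exponent = (1.3 - 1)/1.3 = 0.230769
(P2/P1)^exp - 1 = 3.825^0.230769 - 1 = 0.362866
W = 26.8 * 1.3 / 0.3 * 8.314 * 301.15 / 28 * 0.362866 = 3768

3768 kW


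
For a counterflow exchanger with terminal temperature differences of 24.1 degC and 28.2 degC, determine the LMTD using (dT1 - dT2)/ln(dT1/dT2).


LMTD = (dT1 - dT2) / ln(dT1/dT2)
= (24.1 - 28.2) / ln(24.1 / 28.2) = -4.1 / -0.15711 = 26.10

26.10 degC


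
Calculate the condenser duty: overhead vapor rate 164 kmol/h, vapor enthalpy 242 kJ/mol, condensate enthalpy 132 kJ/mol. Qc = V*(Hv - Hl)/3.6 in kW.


Qc = 164 * (242 - 132) / 3.6 = 164 * 110 / 3.6 = 5011

5011 kW


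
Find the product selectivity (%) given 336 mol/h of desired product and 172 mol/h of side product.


Selectivity = desired / (desired + undesired) * 100
Total products = 336 + 172 = 508 mol/h
S = 336 / 508 * 100
= 0.6614 * 100
= 66.14 %

66.14 %


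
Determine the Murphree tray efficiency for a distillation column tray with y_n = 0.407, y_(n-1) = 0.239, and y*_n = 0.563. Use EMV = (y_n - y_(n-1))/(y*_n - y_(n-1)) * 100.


Murphree vapor efficiency: EMV = (y_n - y_(n-1)) / (y*_n - y_(n-1)) * 100
EMV = (0.407 - 0.239) / (0.563 - 0.239) * 100 = 0.168 / 0.324 * 100 = 51.85

51.85 %


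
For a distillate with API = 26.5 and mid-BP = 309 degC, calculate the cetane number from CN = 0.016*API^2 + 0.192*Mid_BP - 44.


CN = 0.016 * 26.5^2 + 0.192 * 309 - 44
CN = 11.236 + 59.328 - 44 = 26.564

26.564


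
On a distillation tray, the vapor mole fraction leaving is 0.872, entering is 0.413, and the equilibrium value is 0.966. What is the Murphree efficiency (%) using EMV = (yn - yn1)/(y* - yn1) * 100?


Murphree vapor efficiency: EMV = (y_n - y_(n-1)) / (y*_n - y_(n-1)) * 100
EMV = (0.872 - 0.413) / (0.966 - 0.413) * 100 = 0.459 / 0.553 * 100 = 83.00

83.00 %


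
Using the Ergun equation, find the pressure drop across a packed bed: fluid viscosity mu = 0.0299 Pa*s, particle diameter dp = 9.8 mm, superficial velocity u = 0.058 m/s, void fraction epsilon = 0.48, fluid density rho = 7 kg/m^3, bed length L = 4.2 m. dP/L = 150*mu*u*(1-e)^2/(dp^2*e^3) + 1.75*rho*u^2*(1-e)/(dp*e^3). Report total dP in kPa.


dp = 9.8 mm = 0.0098 m
Viscous term = 150*0.0299*0.058*(1-0.48)^2 / (0.0098^2*0.48^3) = 6622.49
Inertial term = 1.75*7*0.058^2*(1-0.48) / (0.0098*0.48^3) = 19.7718
dP/L = 6622.49 + 19.7718 = 6642.26 Pa/m
dP = 6642.26 * 4.2 / 1000 = 27.90 kPa

27.90 kPa


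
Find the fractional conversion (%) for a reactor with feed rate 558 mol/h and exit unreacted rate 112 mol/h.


X = (F_in - F_out) / F_in * 100
Moles reacted = 558 - 112 = 446
X = 446 / 558 * 100
= 0.7993 * 100
= 79.93 %

79.93 %


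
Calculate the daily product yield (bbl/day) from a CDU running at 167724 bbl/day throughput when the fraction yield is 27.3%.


Crude throughput = 167724 bbl/day
Fraction yield = 27.3%
yield = throughput * fraction / 100
yield = 167724 * 27.3 / 100 = 45788.652

45788.652 bbl/day


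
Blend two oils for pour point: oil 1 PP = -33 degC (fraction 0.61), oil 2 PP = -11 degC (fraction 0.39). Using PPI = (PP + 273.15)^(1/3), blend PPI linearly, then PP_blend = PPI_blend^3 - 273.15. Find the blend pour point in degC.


PPI_1 = (-33 + 273.15)^(1/3) = 6.215759
PPI_2 = (-11 + 273.15)^(1/3) = 6.400049
PPI_blend = 0.61 * 6.215759 + 0.39 * 6.400049 = 6.287632
PP_blend = 6.287632^3 - 273.15 = 248.5772 - 273.15 = -24.57

-24.57 degC


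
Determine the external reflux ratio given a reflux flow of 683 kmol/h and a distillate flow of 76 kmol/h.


Reflux ratio definition: R = L / D (liquid returned / distillate withdrawn)
L = 683 kmol/h, D = 76 kmol/h
R = 683 / 76 = 8.987

8.987


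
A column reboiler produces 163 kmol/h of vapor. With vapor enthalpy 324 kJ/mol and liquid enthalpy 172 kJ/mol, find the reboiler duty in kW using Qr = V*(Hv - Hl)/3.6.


Qr = 163 * (324 - 172) / 3.6 = 163 * 152 / 3.6 = 6882

6882 kW


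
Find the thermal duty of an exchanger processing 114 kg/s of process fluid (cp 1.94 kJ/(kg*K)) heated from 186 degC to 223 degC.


Q = m_dot * cp * delta_T
delta_T = 223 - 186 = 37 K
Q = 114 * 1.94 * 37
= 221.16 * 37
= 8182.92 kW

8182.92 kW


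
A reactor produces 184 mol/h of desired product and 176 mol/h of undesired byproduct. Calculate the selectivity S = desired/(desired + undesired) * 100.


Selectivity = desired / (desired + undesired) * 100
Total products = 184 + 176 = 360 mol/h
S = 184 / 360 * 100
= 0.5111 * 100
= 51.11 %

51.11 %


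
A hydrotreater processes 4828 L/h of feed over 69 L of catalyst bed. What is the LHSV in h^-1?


LHSV = volumetric feed rate / catalyst volume
= 4828 L/h / 69 L
= 69.97 h^-1

69.97 h^-1


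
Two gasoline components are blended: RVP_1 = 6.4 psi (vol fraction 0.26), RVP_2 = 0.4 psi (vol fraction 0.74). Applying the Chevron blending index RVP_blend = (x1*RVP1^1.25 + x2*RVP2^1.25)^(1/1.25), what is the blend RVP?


Chevron index: RVP_blend = (sum xi*RVPi^1.25)^(1/1.25)
RVP^1.25 terms: 0.26 * 6.4^1.25 + 0.74 * 0.4^1.25 = 2.88206
RVP_blend = 2.88206^(1/1.25) = 2.332

2.332 psi


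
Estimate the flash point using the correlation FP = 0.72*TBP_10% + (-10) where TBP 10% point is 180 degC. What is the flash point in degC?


FP = 0.72 * 180 + (-10) = 119.6

119.6 degC


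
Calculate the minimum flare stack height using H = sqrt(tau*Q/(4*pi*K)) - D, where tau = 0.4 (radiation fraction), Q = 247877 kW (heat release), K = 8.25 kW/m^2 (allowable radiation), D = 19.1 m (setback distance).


tau*Q/(4*pi*K) = 0.4 * 247877 / (4 * pi * 8.25) = 956.384
sqrt(956.384) = 30.9255
H = 30.9255 - 19.1 = 11.83

11.83 m


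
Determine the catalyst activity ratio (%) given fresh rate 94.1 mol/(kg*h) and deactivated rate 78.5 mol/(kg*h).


Activity (%) = (rate_used / rate_fresh) * 100
rate_used = 78.5, rate_fresh = 94.1
= (78.5 / 94.1) * 100
= 0.8342 * 100 = 83.42

83.42 %


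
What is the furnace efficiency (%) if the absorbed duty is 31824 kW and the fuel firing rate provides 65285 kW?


Furnace efficiency = Q_absorbed / Q_fuel * 100
= 31824 / 65285 * 100 = 48.75

48.75 %


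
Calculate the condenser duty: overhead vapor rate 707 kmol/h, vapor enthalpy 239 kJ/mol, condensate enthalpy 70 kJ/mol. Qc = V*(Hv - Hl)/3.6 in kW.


Qc = 707 * (239 - 70) / 3.6 = 707 * 169 / 3.6 = 33190

33190 kW


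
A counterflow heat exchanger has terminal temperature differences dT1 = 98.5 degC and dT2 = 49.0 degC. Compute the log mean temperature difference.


LMTD = (dT1 - dT2) / ln(dT1/dT2)
= (98.5 - 49.0) / ln(98.5 / 49.0) = 49.5 / 0.698236 = 70.89

70.89 degC


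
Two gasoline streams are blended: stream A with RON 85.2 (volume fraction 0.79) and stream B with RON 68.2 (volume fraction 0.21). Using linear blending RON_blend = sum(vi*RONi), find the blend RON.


Linear blending: RON_blend = sum(vi * RONi)
Contribution 1: 0.79 * 85.2 = 67.308
Contribution 2: 0.21 * 68.2 = 14.322
RON_blend = 67.308 + 14.322 = 81.63

81.63


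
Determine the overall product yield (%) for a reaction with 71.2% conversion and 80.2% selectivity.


Overall yield = conversion (%) * selectivity (%) / 100
Conversion = 71.2%, Selectivity = 80.2%
Y = 71.2 * 80.2 / 100
= 57.1024 %

57.1024 %


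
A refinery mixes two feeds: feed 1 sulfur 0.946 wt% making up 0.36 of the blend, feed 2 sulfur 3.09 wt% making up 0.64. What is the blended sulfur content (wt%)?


Linear sulfur blending: S_blend = x1*S1 + x2*S2
Contribution 1: 0.36 * 0.946 = 0.34056 wt%
Contribution 2: 0.64 * 3.09 = 1.9776 wt%
S_blend = 0.34056 + 1.9776 = 2.31816

2.31816 wt%


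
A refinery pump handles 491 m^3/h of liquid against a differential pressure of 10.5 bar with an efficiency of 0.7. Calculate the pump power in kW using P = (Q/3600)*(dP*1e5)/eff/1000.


Q = 491 / 3600 = 0.136389 m^3/s
P = 0.136389 * (10.5 * 1e5) / 0.7 / 1000 = 204.6

204.6 kW


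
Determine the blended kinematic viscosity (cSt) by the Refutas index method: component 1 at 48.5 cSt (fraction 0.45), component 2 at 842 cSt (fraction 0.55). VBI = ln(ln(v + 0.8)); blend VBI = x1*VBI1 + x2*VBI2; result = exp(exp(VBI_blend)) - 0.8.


Refutas method: VBN_i = 14.534*ln(ln(visc_i + 0.8)) + 10.975, blended linearly by mass fraction; since VBN is linear in VBI_i = ln(ln(visc_i + 0.8)) and the fractions sum to 1, blend VBI directly: visc = exp(exp(VBI_blend)) - 0.8
VBI_1 = ln(ln(48.5 + 0.8)) = 1.36044
VBI_2 = ln(ln(842 + 0.8)) = 1.90757
VBI_blend = 0.45 * 1.36044 + 0.55 * 1.90757 = 1.66136
visc_blend = exp(exp(1.66136)) - 0.8 = 192.9

192.9 cSt


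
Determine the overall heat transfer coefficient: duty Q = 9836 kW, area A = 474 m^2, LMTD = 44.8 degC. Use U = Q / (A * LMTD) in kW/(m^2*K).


From Q = U*A*LMTD, U = Q / (A * LMTD)
U = 9836 / (474 * 44.8) = 9836 / 21235.2 = 0.4632

0.4632 kW/(m^2*K)


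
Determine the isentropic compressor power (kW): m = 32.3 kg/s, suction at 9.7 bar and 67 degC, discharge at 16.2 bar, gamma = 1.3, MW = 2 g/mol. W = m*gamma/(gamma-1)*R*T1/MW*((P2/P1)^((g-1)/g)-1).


Isentropic work: W = m*(gamma/(gamma-1))*(R*T1/MW)*((P2/P1)^((gamma-1)/gamma) - 1)
T1 = 67 + 273.15 = 340.15 K
Pressure ratio = 16.2 / 9.7 = 1.6701
Exponent = (1.3 - 1)/1.3 = 0.230769
(P2/P1)^exp - 1 = 1.6701^0.230769 - 1 = 0.125647
W = 32.3 * 1.3 / 0.3 * 8.314 * 340.15 / 2 * 0.125647 = 24870

24870 kW


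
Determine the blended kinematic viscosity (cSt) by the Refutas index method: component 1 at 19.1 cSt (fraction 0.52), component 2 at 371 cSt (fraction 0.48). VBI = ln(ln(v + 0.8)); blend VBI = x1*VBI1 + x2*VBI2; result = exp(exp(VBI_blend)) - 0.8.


Refutas method: VBN_i = 14.534*ln(ln(visc_i + 0.8)) + 10.975, blended linearly by mass fraction; since VBN is linear in VBI_i = ln(ln(visc_i + 0.8)) and the fractions sum to 1, blend VBI directly: visc = exp(exp(VBI_blend)) - 0.8
VBI_1 = ln(ln(19.1 + 0.8)) = 1.09551
VBI_2 = ln(ln(371 + 0.8)) = 1.77806
VBI_blend = 0.52 * 1.09551 + 0.48 * 1.77806 = 1.42313
visc_blend = exp(exp(1.42313)) - 0.8 = 62.64

62.64 cSt


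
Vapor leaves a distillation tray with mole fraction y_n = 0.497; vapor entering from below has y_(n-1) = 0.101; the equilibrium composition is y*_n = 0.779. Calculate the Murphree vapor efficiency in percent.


Murphree vapor efficiency: EMV = (y_n - y_(n-1)) / (y*_n - y_(n-1)) * 100
EMV = (0.497 - 0.101) / (0.779 - 0.101) * 100 = 0.396 / 0.678 * 100 = 58.41

58.41 %


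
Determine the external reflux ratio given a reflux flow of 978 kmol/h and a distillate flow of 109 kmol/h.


Reflux ratio definition: R = L / D (liquid returned / distillate withdrawn)
L = 978 kmol/h, D = 109 kmol/h
R = 978 / 109 = 8.972

8.972


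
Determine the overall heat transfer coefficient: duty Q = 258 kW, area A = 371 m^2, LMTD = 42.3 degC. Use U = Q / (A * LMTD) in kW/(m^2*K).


From Q = U*A*LMTD, U = Q / (A * LMTD)
U = 258 / (371 * 42.3) = 258 / 15693.3 = 0.01644

0.01644 kW/(m^2*K)


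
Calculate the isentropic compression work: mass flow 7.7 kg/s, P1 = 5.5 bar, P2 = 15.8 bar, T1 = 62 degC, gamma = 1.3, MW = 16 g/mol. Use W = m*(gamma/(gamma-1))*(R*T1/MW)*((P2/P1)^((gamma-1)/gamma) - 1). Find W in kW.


Isentropic work: W = m*(gamma/(gamma-1))*(R*T1/MW)*((P2/P1)^((gamma-1)/gamma) - 1)
T1 = 62 + 273.15 = 335.15 K
Pressure ratio = 15.8 / 5.5 = 2.87273
Exponent = (1.3 - 1)/1.3 = 0.230769
(P2/P1)^exp - 1 = 2.87273^0.230769 - 1 = 0.275734
W = 7.7 * 1.3 / 0.3 * 8.314 * 335.15 / 16 * 0.275734 = 1602

1602 kW


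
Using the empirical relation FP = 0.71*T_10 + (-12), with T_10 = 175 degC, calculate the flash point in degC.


FP = 0.71 * 175 + (-12) = 112.25

112.25 degC


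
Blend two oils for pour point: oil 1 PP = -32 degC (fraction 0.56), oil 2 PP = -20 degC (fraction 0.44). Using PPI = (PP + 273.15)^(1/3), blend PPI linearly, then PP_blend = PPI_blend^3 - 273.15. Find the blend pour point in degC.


PPI_1 = (-32 + 273.15)^(1/3) = 6.224375
PPI_2 = (-20 + 273.15)^(1/3) = 6.325953
PPI_blend = 0.56 * 6.224375 + 0.44 * 6.325953 = 6.269069
PP_blend = 6.269069^3 - 273.15 = 246.3821 - 273.15 = -26.77

-26.77 degC


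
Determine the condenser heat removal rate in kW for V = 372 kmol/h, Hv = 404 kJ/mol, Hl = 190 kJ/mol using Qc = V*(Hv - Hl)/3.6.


Qc = 372 * (404 - 190) / 3.6 = 372 * 214 / 3.6 = 22110

22110 kW


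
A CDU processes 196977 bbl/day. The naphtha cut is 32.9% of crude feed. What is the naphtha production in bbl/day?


Crude throughput = 196977 bbl/day
Fraction yield = 32.9%
yield = throughput * fraction / 100
yield = 196977 * 32.9 / 100 = 64805.433

64805.433 bbl/day


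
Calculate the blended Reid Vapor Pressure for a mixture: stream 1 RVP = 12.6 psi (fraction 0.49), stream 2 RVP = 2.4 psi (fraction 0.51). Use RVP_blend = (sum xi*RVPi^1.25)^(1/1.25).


Chevron index: RVP_blend = (sum xi*RVPi^1.25)^(1/1.25)
RVP^1.25 terms: 0.49 * 12.6^1.25 + 0.51 * 2.4^1.25 = 13.1556
RVP_blend = 13.1556^(1/1.25) = 7.858

7.858 psi


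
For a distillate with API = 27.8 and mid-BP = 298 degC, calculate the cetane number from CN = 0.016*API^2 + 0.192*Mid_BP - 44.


CN = 0.016 * 27.8^2 + 0.192 * 298 - 44
CN = 12.36544 + 57.216 - 44 = 25.58144

25.58144


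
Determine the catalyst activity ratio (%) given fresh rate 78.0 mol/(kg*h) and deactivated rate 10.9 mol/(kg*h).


Activity (%) = (rate_used / rate_fresh) * 100
rate_used = 10.9, rate_fresh = 78.0
= (10.9 / 78.0) * 100
= 0.1397 * 100 = 13.97

13.97 %


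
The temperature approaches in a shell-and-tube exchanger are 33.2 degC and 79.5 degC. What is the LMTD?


LMTD = (dT1 - dT2) / ln(dT1/dT2)
= (33.2 - 79.5) / ln(33.2 / 79.5) = -46.3 / -0.873207 = 53.02

53.02 degC


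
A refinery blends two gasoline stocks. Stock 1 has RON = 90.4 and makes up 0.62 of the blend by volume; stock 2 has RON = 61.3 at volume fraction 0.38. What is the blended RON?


Linear blending: RON_blend = sum(vi * RONi)
Contribution 1: 0.62 * 90.4 = 56.048
Contribution 2: 0.38 * 61.3 = 23.294
RON_blend = 56.048 + 23.294 = 79.342

79.342


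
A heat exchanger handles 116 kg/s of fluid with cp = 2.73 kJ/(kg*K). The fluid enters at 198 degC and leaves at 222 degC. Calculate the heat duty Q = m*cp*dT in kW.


Q = m_dot * cp * delta_T
delta_T = 222 - 198 = 24 K
Q = 116 * 2.73 * 24
= 316.68 * 24
= 7600.32 kW

7600.32 kW


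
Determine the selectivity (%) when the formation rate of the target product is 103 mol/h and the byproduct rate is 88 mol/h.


Selectivity = desired / (desired + undesired) * 100
Total products = 103 + 88 = 191 mol/h
S = 103 / 191 * 100
= 0.5393 * 100
= 53.93 %

53.93 %


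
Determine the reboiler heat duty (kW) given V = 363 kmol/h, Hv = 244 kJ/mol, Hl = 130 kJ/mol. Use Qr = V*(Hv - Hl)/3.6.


Qr = 363 * (244 - 130) / 3.6 = 363 * 114 / 3.6 = 11500

11500 kW


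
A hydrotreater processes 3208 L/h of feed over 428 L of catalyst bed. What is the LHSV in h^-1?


LHSV = volumetric feed rate / catalyst volume
= 3208 L/h / 428 L
= 7.495 h^-1

7.495 h^-1


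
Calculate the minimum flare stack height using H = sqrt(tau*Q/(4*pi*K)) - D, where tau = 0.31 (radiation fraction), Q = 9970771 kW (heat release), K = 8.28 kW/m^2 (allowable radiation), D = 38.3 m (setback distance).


tau*Q/(4*pi*K) = 0.31 * 9970771 / (4 * pi * 8.28) = 29706.4
sqrt(29706.4) = 172.355
H = 172.355 - 38.3 = 134.1

134.1 m


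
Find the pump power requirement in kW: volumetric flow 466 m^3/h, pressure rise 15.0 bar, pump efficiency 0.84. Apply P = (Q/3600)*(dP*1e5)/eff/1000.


Q = 466 / 3600 = 0.129444 m^3/s
P = 0.129444 * (15.0 * 1e5) / 0.84 / 1000 = 231.2

231.2 kW


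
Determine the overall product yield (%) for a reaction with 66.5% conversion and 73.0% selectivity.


Overall yield = conversion (%) * selectivity (%) / 100
Conversion = 66.5%, Selectivity = 73.0%
Y = 66.5 * 73.0 / 100
= 48.545 %

48.545 %


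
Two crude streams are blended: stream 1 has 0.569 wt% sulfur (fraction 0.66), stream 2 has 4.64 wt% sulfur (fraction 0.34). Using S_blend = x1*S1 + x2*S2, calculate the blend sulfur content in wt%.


Linear sulfur blending: S_blend = x1*S1 + x2*S2
Contribution 1: 0.66 * 0.569 = 0.37554 wt%
Contribution 2: 0.34 * 4.64 = 1.5776 wt%
S_blend = 0.37554 + 1.5776 = 1.95314

1.95314 wt%


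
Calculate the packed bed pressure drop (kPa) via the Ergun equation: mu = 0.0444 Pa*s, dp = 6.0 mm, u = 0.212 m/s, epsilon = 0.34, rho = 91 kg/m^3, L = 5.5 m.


dp = 6.0 mm = 0.006 m
Viscous term = 150*0.0444*0.212*(1-0.34)^2 / (0.006^2*0.34^3) = 434669
Inertial term = 1.75*91*0.212^2*(1-0.34) / (0.006*0.34^3) = 20031.2
dP/L = 434669 + 20031.2 = 454700 Pa/m
dP = 454700 * 5.5 / 1000 = 2501 kPa

2501 kPa


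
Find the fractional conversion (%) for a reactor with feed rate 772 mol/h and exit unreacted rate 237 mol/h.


X = (F_in - F_out) / F_in * 100
Moles reacted = 772 - 237 = 535
X = 535 / 772 * 100
= 0.6930 * 100
= 69.30 %

69.30 %


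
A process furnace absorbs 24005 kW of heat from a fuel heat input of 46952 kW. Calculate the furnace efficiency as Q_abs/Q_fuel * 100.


Furnace efficiency = Q_absorbed / Q_fuel * 100
= 24005 / 46952 * 100 = 51.13

51.13 %


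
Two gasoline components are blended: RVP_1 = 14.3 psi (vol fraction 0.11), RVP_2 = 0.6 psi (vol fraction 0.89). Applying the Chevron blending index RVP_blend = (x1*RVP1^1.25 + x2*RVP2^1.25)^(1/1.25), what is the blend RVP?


Chevron index: RVP_blend = (sum xi*RVPi^1.25)^(1/1.25)
RVP^1.25 terms: 0.11 * 14.3^1.25 + 0.89 * 0.6^1.25 = 3.52886
RVP_blend = 3.52886^(1/1.25) = 2.742

2.742 psi


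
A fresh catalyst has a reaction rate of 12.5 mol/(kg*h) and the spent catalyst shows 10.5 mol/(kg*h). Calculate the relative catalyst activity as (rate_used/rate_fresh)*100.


Activity (%) = (rate_used / rate_fresh) * 100
rate_used = 10.5, rate_fresh = 12.5
= (10.5 / 12.5) * 100
= 0.8400 * 100 = 84.00

84.00 %


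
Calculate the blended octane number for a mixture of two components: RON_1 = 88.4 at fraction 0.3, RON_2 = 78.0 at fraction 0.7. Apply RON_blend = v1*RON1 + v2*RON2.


Linear blending: RON_blend = sum(vi * RONi)
Contribution 1: 0.3 * 88.4 = 26.52
Contribution 2: 0.7 * 78.0 = 54.6
RON_blend = 26.52 + 54.6 = 81.12

81.12


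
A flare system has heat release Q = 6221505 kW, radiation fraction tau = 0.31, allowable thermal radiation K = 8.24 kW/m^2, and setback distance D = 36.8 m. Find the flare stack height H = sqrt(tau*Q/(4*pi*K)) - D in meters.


tau*Q/(4*pi*K) = 0.31 * 6221505 / (4 * pi * 8.24) = 18626
sqrt(18626) = 136.477
H = 136.477 - 36.8 = 99.68

99.68 m


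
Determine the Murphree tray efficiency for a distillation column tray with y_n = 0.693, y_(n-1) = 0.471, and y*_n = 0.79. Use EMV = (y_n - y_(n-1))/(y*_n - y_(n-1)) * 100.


Murphree vapor efficiency: EMV = (y_n - y_(n-1)) / (y*_n - y_(n-1)) * 100
EMV = (0.693 - 0.471) / (0.79 - 0.471) * 100 = 0.222 / 0.319 * 100 = 69.59

69.59 %


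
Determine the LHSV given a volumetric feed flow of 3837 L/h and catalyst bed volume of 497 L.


LHSV = volumetric feed rate / catalyst volume
= 3837 L/h / 497 L
= 7.720 h^-1

7.720 h^-1


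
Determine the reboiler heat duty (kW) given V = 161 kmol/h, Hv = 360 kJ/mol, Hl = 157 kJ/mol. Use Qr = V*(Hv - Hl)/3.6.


Qr = 161 * (360 - 157) / 3.6 = 161 * 203 / 3.6 = 9079

9079 kW


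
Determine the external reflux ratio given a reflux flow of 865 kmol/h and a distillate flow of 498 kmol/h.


Reflux ratio definition: R = L / D (liquid returned / distillate withdrawn)
L = 865 kmol/h, D = 498 kmol/h
R = 865 / 498 = 1.737

1.737


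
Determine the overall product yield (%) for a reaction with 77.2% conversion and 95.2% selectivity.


Overall yield = conversion (%) * selectivity (%) / 100
Conversion = 77.2%, Selectivity = 95.2%
Y = 77.2 * 95.2 / 100
= 73.4944 %

73.4944 %


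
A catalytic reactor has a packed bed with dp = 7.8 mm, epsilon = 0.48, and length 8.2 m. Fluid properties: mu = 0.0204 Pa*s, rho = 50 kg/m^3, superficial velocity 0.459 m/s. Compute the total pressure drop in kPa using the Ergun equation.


dp = 7.8 mm = 0.0078 m
Viscous term = 150*0.0204*0.459*(1-0.48)^2 / (0.0078^2*0.48^3) = 56445.3
Inertial term = 1.75*50*0.459^2*(1-0.48) / (0.0078*0.48^3) = 11112.7
dP/L = 56445.3 + 11112.7 = 67558 Pa/m
dP = 67558 * 8.2 / 1000 = 554.0 kPa

554.0 kPa


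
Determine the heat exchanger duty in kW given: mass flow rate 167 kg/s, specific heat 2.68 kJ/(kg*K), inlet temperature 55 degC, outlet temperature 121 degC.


Q = m_dot * cp * delta_T
delta_T = 121 - 55 = 66 K
Q = 167 * 2.68 * 66
= 447.56 * 66
= 29538.96 kW

29538.96 kW


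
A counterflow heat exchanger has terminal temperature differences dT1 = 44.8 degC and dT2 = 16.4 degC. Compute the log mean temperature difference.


LMTD = (dT1 - dT2) / ln(dT1/dT2)
= (44.8 - 16.4) / ln(44.8 / 16.4) = 28.4 / 1.00493 = 28.26

28.26 degC


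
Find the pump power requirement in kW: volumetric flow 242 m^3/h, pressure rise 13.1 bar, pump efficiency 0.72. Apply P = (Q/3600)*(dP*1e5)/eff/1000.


Q = 242 / 3600 = 0.0672222 m^3/s
P = 0.0672222 * (13.1 * 1e5) / 0.72 / 1000 = 122.3

122.3 kW


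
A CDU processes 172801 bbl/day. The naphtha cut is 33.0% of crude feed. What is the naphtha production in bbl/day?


Crude throughput = 172801 bbl/day
Fraction yield = 33.0%
yield = throughput * fraction / 100
yield = 172801 * 33.0 / 100 = 57024.33

57024.33 bbl/day


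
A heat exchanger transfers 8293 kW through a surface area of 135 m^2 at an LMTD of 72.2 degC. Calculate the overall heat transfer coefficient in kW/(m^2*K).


From Q = U*A*LMTD, U = Q / (A * LMTD)
U = 8293 / (135 * 72.2) = 8293 / 9747 = 0.8508

0.8508 kW/(m^2*K)


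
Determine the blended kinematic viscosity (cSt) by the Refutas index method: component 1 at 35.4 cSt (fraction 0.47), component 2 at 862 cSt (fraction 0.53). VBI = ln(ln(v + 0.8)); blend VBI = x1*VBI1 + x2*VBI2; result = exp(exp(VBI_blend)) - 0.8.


Refutas method: VBN_i = 14.534*ln(ln(visc_i + 0.8)) + 10.975, blended linearly by mass fraction; since VBN is linear in VBI_i = ln(ln(visc_i + 0.8)) and the fractions sum to 1, blend VBI directly: visc = exp(exp(VBI_blend)) - 0.8
VBI_1 = ln(ln(35.4 + 0.8)) = 1.27789
VBI_2 = ln(ln(862 + 0.8)) = 1.91105
VBI_blend = 0.47 * 1.27789 + 0.53 * 1.91105 = 1.61346
visc_blend = exp(exp(1.61346)) - 0.8 = 150.6

150.6 cSt


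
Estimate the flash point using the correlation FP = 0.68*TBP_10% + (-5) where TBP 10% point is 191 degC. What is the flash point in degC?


FP = 0.68 * 191 + (-5) = 124.88

124.88 degC


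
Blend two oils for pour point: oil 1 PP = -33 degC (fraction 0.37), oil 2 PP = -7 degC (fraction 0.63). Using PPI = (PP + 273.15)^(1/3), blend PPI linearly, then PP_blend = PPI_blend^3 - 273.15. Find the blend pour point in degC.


PPI_1 = (-33 + 273.15)^(1/3) = 6.215759
PPI_2 = (-7 + 273.15)^(1/3) = 6.432436
PPI_blend = 0.37 * 6.215759 + 0.63 * 6.432436 = 6.352266
PP_blend = 6.352266^3 - 273.15 = 256.3221 - 273.15 = -16.83

-16.83 degC


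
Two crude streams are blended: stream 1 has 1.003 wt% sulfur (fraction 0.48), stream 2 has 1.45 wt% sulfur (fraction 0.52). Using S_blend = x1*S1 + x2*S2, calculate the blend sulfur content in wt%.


Linear sulfur blending: S_blend = x1*S1 + x2*S2
Contribution 1: 0.48 * 1.003 = 0.48144 wt%
Contribution 2: 0.52 * 1.45 = 0.754 wt%
S_blend = 0.48144 + 0.754 = 1.23544

1.23544 wt%


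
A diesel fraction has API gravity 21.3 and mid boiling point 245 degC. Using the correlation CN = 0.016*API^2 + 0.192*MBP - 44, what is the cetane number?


CN = 0.016 * 21.3^2 + 0.192 * 245 - 44
CN = 7.25904 + 47.04 - 44 = 10.29904

10.29904


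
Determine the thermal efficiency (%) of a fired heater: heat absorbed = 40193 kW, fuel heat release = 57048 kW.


Furnace efficiency = Q_absorbed / Q_fuel * 100
= 40193 / 57048 * 100 = 70.45

70.45 %


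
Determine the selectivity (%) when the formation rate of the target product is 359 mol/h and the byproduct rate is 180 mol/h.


Selectivity = desired / (desired + undesired) * 100
Total products = 359 + 180 = 539 mol/h
S = 359 / 539 * 100
= 0.6660 * 100
= 66.60 %

66.60 %


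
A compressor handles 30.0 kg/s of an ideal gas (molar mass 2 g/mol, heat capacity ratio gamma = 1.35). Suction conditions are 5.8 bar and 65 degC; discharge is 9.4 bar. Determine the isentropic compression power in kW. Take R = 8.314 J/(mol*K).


Isentropic work: W = m*(gamma/(gamma-1))*(R*T1/MW)*((P2/P1)^((gamma-1)/gamma) - 1)
T1 = 65 + 273.15 = 338.15 K
Pressure ratio = 9.4 / 5.8 = 1.62069
Exponent = (1.35 - 1)/1.35 = 0.259259
(P2/P1)^exp - 1 = 1.62069^0.259259 - 1 = 0.133357
W = 30.0 * 1.35 / 0.35 * 8.314 * 338.15 / 2 * 0.133357 = 21690

21690 kW


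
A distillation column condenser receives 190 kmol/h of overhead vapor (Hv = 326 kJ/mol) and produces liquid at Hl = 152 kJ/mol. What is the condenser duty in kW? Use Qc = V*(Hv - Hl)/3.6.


Qc = 190 * (326 - 152) / 3.6 = 190 * 174 / 3.6 = 9183

9183 kW


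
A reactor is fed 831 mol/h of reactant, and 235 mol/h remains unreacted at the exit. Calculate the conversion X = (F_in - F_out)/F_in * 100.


X = (F_in - F_out) / F_in * 100
Moles reacted = 831 - 235 = 596
X = 596 / 831 * 100
= 0.7172 * 100
= 71.72 %

71.72 %


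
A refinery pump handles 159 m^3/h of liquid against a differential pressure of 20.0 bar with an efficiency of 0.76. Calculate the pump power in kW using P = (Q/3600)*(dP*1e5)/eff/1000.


Q = 159 / 3600 = 0.0441667 m^3/s
P = 0.0441667 * (20.0 * 1e5) / 0.76 / 1000 = 116.2

116.2 kW


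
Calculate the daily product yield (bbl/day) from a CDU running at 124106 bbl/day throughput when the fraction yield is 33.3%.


Crude throughput = 124106 bbl/day
Fraction yield = 33.3%
yield = throughput * fraction / 100
yield = 124106 * 33.3 / 100 = 41327.298

41327.298 bbl/day


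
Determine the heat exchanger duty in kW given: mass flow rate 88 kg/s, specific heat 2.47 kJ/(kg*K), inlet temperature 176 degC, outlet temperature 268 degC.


Q = m_dot * cp * delta_T
delta_T = 268 - 176 = 92 K
Q = 88 * 2.47 * 92
= 217.36 * 92
= 19997.12 kW

19997.12 kW


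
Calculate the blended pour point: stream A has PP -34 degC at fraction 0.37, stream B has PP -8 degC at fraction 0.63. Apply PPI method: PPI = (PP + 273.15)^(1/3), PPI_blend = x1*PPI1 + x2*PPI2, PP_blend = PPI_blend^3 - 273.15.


PPI_1 = (-34 + 273.15)^(1/3) = 6.20712
PPI_2 = (-8 + 273.15)^(1/3) = 6.42437
PPI_blend = 0.37 * 6.20712 + 0.63 * 6.42437 = 6.343987
PP_blend = 6.343987^3 - 273.15 = 255.3212 - 273.15 = -17.83

-17.83 degC


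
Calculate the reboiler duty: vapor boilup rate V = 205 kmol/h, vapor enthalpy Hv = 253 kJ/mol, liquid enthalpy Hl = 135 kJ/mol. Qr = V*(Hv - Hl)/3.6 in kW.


Qr = 205 * (253 - 135) / 3.6 = 205 * 118 / 3.6 = 6719

6719 kW


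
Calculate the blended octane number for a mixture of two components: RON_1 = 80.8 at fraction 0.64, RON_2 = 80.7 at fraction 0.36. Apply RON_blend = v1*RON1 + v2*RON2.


Linear blending: RON_blend = sum(vi * RONi)
Contribution 1: 0.64 * 80.8 = 51.712
Contribution 2: 0.36 * 80.7 = 29.052
RON_blend = 51.712 + 29.052 = 80.764

80.764


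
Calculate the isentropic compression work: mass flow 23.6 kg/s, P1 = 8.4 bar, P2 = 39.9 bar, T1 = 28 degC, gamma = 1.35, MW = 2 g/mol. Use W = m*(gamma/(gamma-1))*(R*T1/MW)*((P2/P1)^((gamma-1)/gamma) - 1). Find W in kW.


Isentropic work: W = m*(gamma/(gamma-1))*(R*T1/MW)*((P2/P1)^((gamma-1)/gamma) - 1)
T1 = 28 + 273.15 = 301.15 K
Pressure ratio = 39.9 / 8.4 = 4.75
Exponent = (1.35 - 1)/1.35 = 0.259259
(P2/P1)^exp - 1 = 4.75^0.259259 - 1 = 0.497749
W = 23.6 * 1.35 / 0.35 * 8.314 * 301.15 / 2 * 0.497749 = 56720

56720 kW


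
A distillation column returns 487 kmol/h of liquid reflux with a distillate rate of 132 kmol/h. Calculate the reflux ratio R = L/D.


Reflux ratio definition: R = L / D (liquid returned / distillate withdrawn)
L = 487 kmol/h, D = 132 kmol/h
R = 487 / 132 = 3.689

3.689


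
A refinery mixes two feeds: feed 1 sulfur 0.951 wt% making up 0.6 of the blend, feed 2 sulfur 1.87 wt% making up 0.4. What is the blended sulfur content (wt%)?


Linear sulfur blending: S_blend = x1*S1 + x2*S2
Contribution 1: 0.6 * 0.951 = 0.5706 wt%
Contribution 2: 0.4 * 1.87 = 0.748 wt%
S_blend = 0.5706 + 0.748 = 1.3186

1.3186 wt%


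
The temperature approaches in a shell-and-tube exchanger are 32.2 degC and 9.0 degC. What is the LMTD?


LMTD = (dT1 - dT2) / ln(dT1/dT2)
= (32.2 - 9.0) / ln(32.2 / 9.0) = 23.2 / 1.27474 = 18.20

18.20 degC


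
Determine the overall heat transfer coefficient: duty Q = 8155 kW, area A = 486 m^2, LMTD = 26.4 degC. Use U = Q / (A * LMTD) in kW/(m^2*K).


From Q = U*A*LMTD, U = Q / (A * LMTD)
U = 8155 / (486 * 26.4) = 8155 / 12830.4 = 0.6356

0.6356 kW/(m^2*K)


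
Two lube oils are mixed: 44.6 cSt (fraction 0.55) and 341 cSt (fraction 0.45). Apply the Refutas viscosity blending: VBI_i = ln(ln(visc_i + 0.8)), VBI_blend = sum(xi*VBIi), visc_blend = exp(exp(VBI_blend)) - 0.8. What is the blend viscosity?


Refutas method: VBN_i = 14.534*ln(ln(visc_i + 0.8)) + 10.975, blended linearly by mass fraction; since VBN is linear in VBI_i = ln(ln(visc_i + 0.8)) and the fractions sum to 1, blend VBI directly: visc = exp(exp(VBI_blend)) - 0.8
VBI_1 = ln(ln(44.6 + 0.8)) = 1.33907
VBI_2 = ln(ln(341 + 0.8)) = 1.76374
VBI_blend = 0.55 * 1.33907 + 0.45 * 1.76374 = 1.53017
visc_blend = exp(exp(1.53017)) - 0.8 = 100.6

100.6 cSt


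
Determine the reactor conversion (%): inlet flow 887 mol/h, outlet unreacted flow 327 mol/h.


X = (F_in - F_out) / F_in * 100
Moles reacted = 887 - 327 = 560
X = 560 / 887 * 100
= 0.6313 * 100
= 63.13 %

63.13 %


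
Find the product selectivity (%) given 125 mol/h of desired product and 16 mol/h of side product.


Selectivity = desired / (desired + undesired) * 100
Total products = 125 + 16 = 141 mol/h
S = 125 / 141 * 100
= 0.8865 * 100
= 88.65 %

88.65 %


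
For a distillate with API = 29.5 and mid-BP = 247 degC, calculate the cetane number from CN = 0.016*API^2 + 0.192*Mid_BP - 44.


CN = 0.016 * 29.5^2 + 0.192 * 247 - 44
CN = 13.924 + 47.424 - 44 = 17.348

17.348


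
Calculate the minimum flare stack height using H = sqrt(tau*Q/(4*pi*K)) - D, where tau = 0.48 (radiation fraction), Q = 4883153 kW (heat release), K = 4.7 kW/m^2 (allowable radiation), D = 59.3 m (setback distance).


tau*Q/(4*pi*K) = 0.48 * 4883153 / (4 * pi * 4.7) = 39685.7
sqrt(39685.7) = 199.213
H = 199.213 - 59.3 = 139.9

139.9 m


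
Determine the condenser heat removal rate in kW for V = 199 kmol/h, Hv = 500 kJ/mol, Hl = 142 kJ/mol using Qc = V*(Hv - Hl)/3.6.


Qc = 199 * (500 - 142) / 3.6 = 199 * 358 / 3.6 = 19790

19790 kW


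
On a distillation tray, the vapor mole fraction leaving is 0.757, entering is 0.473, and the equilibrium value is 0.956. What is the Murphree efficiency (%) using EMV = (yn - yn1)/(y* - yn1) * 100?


Murphree vapor efficiency: EMV = (y_n - y_(n-1)) / (y*_n - y_(n-1)) * 100
EMV = (0.757 - 0.473) / (0.956 - 0.473) * 100 = 0.284 / 0.483 * 100 = 58.80

58.80 %


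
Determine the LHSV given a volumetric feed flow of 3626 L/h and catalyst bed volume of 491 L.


LHSV = volumetric feed rate / catalyst volume
= 3626 L/h / 491 L
= 7.385 h^-1

7.385 h^-1


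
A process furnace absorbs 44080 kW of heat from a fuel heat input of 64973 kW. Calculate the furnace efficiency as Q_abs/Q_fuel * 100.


Furnace efficiency = Q_absorbed / Q_fuel * 100
= 44080 / 64973 * 100 = 67.84

67.84 %


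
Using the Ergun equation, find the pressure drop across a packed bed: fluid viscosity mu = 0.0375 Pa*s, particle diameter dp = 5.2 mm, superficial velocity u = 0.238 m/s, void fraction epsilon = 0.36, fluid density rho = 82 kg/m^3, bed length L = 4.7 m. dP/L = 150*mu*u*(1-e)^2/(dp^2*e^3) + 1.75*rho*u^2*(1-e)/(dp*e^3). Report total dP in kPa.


dp = 5.2 mm = 0.0052 m
Viscous term = 150*0.0375*0.238*(1-0.36)^2 / (0.0052^2*0.36^3) = 434656
Inertial term = 1.75*82*0.238^2*(1-0.36) / (0.0052*0.36^3) = 21442.5
dP/L = 434656 + 21442.5 = 456098 Pa/m
dP = 456098 * 4.7 / 1000 = 2144 kPa

2144 kPa


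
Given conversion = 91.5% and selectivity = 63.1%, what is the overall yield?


Overall yield = conversion (%) * selectivity (%) / 100
Conversion = 91.5%, Selectivity = 63.1%
Y = 91.5 * 63.1 / 100
= 57.7365 %

57.7365 %


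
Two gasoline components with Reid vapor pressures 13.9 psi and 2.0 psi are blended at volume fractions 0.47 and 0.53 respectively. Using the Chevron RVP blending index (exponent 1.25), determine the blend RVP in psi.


Chevron index: RVP_blend = (sum xi*RVPi^1.25)^(1/1.25)
RVP^1.25 terms: 0.47 * 13.9^1.25 + 0.53 * 2.0^1.25 = 13.875
RVP_blend = 13.875^(1/1.25) = 8.199

8.199 psi


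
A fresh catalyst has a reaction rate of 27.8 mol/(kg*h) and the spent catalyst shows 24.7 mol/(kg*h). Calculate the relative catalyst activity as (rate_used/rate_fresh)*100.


Activity (%) = (rate_used / rate_fresh) * 100
rate_used = 24.7, rate_fresh = 27.8
= (24.7 / 27.8) * 100
= 0.8885 * 100 = 88.85

88.85 %


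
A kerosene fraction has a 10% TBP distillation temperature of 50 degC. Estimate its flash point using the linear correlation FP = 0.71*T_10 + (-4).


FP = 0.71 * 50 + (-4) = 31.5

31.5 degC


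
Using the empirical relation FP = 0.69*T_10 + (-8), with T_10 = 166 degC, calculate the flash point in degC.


FP = 0.69 * 166 + (-8) = 106.54

106.54 degC


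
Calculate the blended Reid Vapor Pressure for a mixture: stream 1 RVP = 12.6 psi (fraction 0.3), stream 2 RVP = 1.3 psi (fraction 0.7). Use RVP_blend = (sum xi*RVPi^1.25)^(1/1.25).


Chevron index: RVP_blend = (sum xi*RVPi^1.25)^(1/1.25)
RVP^1.25 terms: 0.3 * 12.6^1.25 + 0.7 * 1.3^1.25 = 8.0934
RVP_blend = 8.0934^(1/1.25) = 5.327

5.327 psi
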